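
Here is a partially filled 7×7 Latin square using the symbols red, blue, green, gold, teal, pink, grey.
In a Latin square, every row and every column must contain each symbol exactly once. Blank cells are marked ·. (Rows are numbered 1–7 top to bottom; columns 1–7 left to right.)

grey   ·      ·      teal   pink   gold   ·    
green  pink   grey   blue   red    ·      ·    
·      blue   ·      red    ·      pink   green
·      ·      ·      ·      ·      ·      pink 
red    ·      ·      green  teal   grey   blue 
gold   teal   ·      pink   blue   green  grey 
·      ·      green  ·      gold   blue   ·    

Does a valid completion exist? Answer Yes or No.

No row or column among the givens repeats a symbol, and propagating forced cells runs into no contradiction.
One valid completion exists (for instance, grey green blue teal pink gold red / green pink grey blue red teal gold / teal blue gold red grey pink green / blue grey teal gold green red pink / red gold pink green teal grey blue / gold teal red pink blue green grey / pink red green grey gold blue teal).

Yes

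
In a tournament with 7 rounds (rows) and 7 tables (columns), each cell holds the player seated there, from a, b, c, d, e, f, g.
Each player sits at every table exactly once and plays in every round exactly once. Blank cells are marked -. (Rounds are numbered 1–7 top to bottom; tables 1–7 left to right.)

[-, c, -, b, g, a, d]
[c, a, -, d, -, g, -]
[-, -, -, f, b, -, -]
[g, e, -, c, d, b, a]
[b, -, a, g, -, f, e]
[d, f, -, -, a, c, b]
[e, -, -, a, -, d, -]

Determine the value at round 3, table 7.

c

Round 1, table 1: round 1 has {a, b, c, d, g} and table 1 has {b, c, d, e, g}, leaving only f.
Round 1, table 3: round 1 has {a, b, c, d, f, g} and table 3 has {a}, leaving only e.
Round 2, table 7: round 2 has {a, c, d, g} and table 7 has {a, b, d, e}, leaving only f.
Round 2, table 3: round 2 has {a, c, d, f, g} and table 3 has {a, e}, leaving only b.
Round 2, table 5: round 2 has {a, b, c, d, f, g} and table 5 has {a, b, d, g}, leaving only e.
Round 3, table 1: round 3 has {b, f} and table 1 has {b, c, d, e, f, g}, leaving only a.
Round 3, table 6: round 3 has {a, b, f} and table 6 has {a, b, c, d, f, g}, leaving only e.
Round 4, table 3: round 4 has {a, b, c, d, e, g} and table 3 has {a, b, e}, leaving only f.
Round 5, table 2: round 5 has {a, b, e, f, g} and table 2 has {a, c, e, f}, leaving only d.
Round 3, table 2: round 3 has {a, b, e, f} and table 2 has {a, c, d, e, f}, leaving only g.
Round 3 already has {a, b, e, f, g} and table 7 already has {a, b, d, e, f}, so round 3, table 7 must be c.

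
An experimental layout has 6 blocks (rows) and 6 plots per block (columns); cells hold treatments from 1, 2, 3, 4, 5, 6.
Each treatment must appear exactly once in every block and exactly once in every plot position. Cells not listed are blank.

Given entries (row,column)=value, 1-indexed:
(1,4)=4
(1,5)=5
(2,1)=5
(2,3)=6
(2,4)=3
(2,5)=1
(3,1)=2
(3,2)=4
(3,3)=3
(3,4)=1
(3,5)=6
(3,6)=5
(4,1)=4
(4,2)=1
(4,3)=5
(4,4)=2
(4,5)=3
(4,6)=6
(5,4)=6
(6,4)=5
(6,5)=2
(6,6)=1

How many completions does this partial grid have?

3

Block 1, plot 1: eliminating its block and plot leaves {1, 3, 6}.
Block 1, plot 2: eliminating its block and plot leaves {2, 3, 6}.
Block 1, plot 3: eliminating its block and plot leaves {1, 2}.
Block 1, plot 6: eliminating its block and plot leaves {2, 3}.
Block 2, plot 2: eliminating its block and plot leaves {2}.
Block 2, plot 6: eliminating its block and plot leaves {2, 4}.
Block 5, plot 1: eliminating its block and plot leaves {1, 3}.
Block 5, plot 2: eliminating its block and plot leaves {2, 3, 5}.
Block 5, plot 3: eliminating its block and plot leaves {1, 2, 4}.
Block 5, plot 5: eliminating its block and plot leaves {4}.
Block 5, plot 6: eliminating its block and plot leaves {2, 3, 4}.
Block 6, plot 1: eliminating its block and plot leaves {3, 6}.
Block 6, plot 2: eliminating its block and plot leaves {3, 6}.
Block 6, plot 3: eliminating its block and plot leaves {4}.
Enumerating the assignments across these blanks that avoid any block or plot repeat gives 3 completions.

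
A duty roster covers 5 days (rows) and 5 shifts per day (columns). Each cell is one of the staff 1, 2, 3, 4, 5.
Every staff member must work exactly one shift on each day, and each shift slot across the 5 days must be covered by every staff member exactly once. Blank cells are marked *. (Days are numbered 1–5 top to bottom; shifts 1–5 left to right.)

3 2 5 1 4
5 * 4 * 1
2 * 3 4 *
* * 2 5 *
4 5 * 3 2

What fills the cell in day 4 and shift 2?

Day 2, shift 2: day 2 has {1, 4, 5} and shift 2 has {2, 5}, leaving only 3.
Day 2, shift 4: day 2 has {1, 3, 4, 5} and shift 4 has {1, 3, 4, 5}, leaving only 2.
Day 3, shift 2: day 3 has {2, 3, 4} and shift 2 has {2, 3, 5}, leaving only 1.
Day 4 already has {2, 5} and shift 2 already has {1, 2, 3, 5}, so day 4, shift 2 must be 4.

4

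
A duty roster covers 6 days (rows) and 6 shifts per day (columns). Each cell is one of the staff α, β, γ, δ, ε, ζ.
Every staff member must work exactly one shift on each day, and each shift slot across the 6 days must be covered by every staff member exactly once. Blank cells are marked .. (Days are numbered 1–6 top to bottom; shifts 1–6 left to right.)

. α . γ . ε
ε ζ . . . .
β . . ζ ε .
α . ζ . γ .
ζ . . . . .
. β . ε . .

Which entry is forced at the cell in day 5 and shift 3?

ε

Day 1, shift 1: day 1 has {α, γ, ε} and shift 1 has {α, β, ε, ζ}, leaving only δ.
Day 1, shift 3: day 1 has {α, γ, δ, ε} and shift 3 has {ζ}, leaving only β.
Day 1, shift 5: day 1 has {α, β, γ, δ, ε} and shift 5 has {γ, ε}, leaving only ζ.
Day 6, shift 1: day 6 has {β, ε} and shift 1 has {α, β, δ, ε, ζ}, leaving only γ.
Day 5, shift 3 is narrowed to {α, γ, δ, ε}.
If it were α, then day 3, shift 3 would be left with no valid symbol.
If it were γ, propagating the remaining blanks reaches a contradiction.
If it were δ, then day 3, shift 3 would be left with no valid symbol.
So day 5, shift 3 must be ε.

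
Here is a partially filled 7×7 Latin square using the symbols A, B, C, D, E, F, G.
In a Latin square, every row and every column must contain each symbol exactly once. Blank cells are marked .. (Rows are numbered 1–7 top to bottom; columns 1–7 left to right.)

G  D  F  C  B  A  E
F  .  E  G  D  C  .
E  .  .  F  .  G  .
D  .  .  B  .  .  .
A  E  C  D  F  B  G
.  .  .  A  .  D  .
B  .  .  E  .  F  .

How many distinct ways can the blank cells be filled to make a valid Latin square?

Row 2, column 2: eliminating its row and column leaves {A, B}.
Row 2, column 7: eliminating its row and column leaves {A, B}.
Row 3, column 2: eliminating its row and column leaves {A, B, C}.
Row 3, column 3: eliminating its row and column leaves {A, B, D}.
Row 3, column 5: eliminating its row and column leaves {A, C}.
Row 3, column 7: eliminating its row and column leaves {A, B, C, D}.
Row 4, column 2: eliminating its row and column leaves {A, C, F, G}.
Row 4, column 3: eliminating its row and column leaves {A, G}.
Row 4, column 5: eliminating its row and column leaves {A, C, E, G}.
Row 4, column 6: eliminating its row and column leaves {E}.
Row 4, column 7: eliminating its row and column leaves {A, C, F}.
Row 6, column 1: eliminating its row and column leaves {C}.
Row 6, column 2: eliminating its row and column leaves {B, C, F, G}.
Row 6, column 3: eliminating its row and column leaves {B, G}.
Row 6, column 5: eliminating its row and column leaves {C, E, G}.
Row 6, column 7: eliminating its row and column leaves {B, C, F}.
Row 7, column 2: eliminating its row and column leaves {A, C, G}.
Row 7, column 3: eliminating its row and column leaves {A, D, G}.
Row 7, column 5: eliminating its row and column leaves {A, C, G}.
Row 7, column 7: eliminating its row and column leaves {A, C, D}.
Enumerating the assignments across these blanks that avoid any row or column repeat gives 10 completions.

10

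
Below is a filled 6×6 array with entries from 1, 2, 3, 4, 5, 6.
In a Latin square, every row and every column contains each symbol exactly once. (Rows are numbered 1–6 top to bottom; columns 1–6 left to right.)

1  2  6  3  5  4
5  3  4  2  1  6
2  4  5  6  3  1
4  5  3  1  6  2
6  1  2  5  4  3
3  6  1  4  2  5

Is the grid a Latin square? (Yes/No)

Each row is a permutation of the 6 symbols, and so is each column.

Yes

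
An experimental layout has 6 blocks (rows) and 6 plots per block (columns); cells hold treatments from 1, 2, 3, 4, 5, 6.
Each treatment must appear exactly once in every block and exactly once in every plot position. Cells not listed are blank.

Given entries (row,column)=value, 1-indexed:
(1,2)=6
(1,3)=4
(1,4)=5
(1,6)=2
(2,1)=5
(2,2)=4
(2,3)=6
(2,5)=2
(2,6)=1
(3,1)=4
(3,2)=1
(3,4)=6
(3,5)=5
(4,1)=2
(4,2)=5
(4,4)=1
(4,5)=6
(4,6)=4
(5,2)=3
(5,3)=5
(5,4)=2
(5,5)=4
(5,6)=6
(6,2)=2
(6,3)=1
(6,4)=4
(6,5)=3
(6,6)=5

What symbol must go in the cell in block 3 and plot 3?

Block 1, plot 5: block 1 has {2, 4, 5, 6} and plot 5 has {2, 3, 4, 5, 6}, leaving only 1.
Block 1, plot 1: block 1 has {1, 2, 4, 5, 6} and plot 1 has {2, 4, 5}, leaving only 3.
Block 2, plot 4: block 2 has {1, 2, 4, 5, 6} and plot 4 has {1, 2, 4, 5, 6}, leaving only 3.
Block 3, plot 6: block 3 has {1, 4, 5, 6} and plot 6 has {1, 2, 4, 5, 6}, leaving only 3.
Block 3 already has {1, 3, 4, 5, 6} and plot 3 already has {1, 4, 5, 6}, so block 3, plot 3 must be 2.

2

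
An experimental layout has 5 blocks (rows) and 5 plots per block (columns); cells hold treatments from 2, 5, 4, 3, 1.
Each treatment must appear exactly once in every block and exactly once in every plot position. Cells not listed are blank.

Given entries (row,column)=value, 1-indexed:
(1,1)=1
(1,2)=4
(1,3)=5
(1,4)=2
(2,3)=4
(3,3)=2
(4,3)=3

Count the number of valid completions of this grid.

Block 1, plot 5: eliminating its block and plot leaves {3}.
Block 2, plot 1: eliminating its block and plot leaves {2, 5, 3}.
Block 2, plot 2: eliminating its block and plot leaves {2, 5, 3, 1}.
Block 2, plot 4: eliminating its block and plot leaves {5, 3, 1}.
Block 2, plot 5: eliminating its block and plot leaves {2, 5, 3, 1}.
Block 3, plot 1: eliminating its block and plot leaves {5, 4, 3}.
Block 3, plot 2: eliminating its block and plot leaves {5, 3, 1}.
Block 3, plot 4: eliminating its block and plot leaves {5, 4, 3, 1}.
Block 3, plot 5: eliminating its block and plot leaves {5, 4, 3, 1}.
Block 4, plot 1: eliminating its block and plot leaves {2, 5, 4}.
Block 4, plot 2: eliminating its block and plot leaves {2, 5, 1}.
Block 4, plot 4: eliminating its block and plot leaves {5, 4, 1}.
Block 4, plot 5: eliminating its block and plot leaves {2, 5, 4, 1}.
Block 5, plot 1: eliminating its block and plot leaves {2, 5, 4, 3}.
Block 5, plot 2: eliminating its block and plot leaves {2, 5, 3, 1}.
Block 5, plot 3: eliminating its block and plot leaves {1}.
Block 5, plot 4: eliminating its block and plot leaves {5, 4, 3, 1}.
Block 5, plot 5: eliminating its block and plot leaves {2, 5, 4, 3, 1}.
Enumerating the assignments across these blanks that avoid any block or plot repeat gives 56 completions.

56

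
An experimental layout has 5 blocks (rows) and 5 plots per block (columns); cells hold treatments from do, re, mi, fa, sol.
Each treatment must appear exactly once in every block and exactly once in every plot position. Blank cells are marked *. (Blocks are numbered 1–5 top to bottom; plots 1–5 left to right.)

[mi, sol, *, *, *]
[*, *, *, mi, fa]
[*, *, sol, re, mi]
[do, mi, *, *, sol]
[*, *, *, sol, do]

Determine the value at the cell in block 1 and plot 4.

Block 1, plot 5: block 1 has {mi, sol} and plot 5 has {do, mi, fa, sol}, leaving only re.
Block 3, plot 1: block 3 has {re, mi, sol} and plot 1 has {do, mi}, leaving only fa.
Block 3, plot 2: block 3 has {re, mi, fa, sol} and plot 2 has {mi, sol}, leaving only do.
Block 2, plot 2: block 2 has {mi, fa} and plot 2 has {do, mi, sol}, leaving only re.
Block 2, plot 1: block 2 has {re, mi, fa} and plot 1 has {do, mi, fa}, leaving only sol.
Block 2, plot 3: block 2 has {re, mi, fa, sol} and plot 3 has {sol}, leaving only do.
Block 1, plot 3: block 1 has {re, mi, sol} and plot 3 has {do, sol}, leaving only fa.
Block 1 already has {re, mi, fa, sol} and plot 4 already has {re, mi, sol}, so block 1, plot 4 must be do.

do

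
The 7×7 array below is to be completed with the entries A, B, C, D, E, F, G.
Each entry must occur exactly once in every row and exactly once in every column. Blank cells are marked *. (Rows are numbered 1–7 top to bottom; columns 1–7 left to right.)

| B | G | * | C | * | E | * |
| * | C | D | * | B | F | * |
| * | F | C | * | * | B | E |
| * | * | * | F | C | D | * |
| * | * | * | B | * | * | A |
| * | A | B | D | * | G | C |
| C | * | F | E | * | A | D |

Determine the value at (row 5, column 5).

Row 1, column 3: row 1 has {B, C, E, G} and column 3 has {B, C, D, F}, leaving only A.
Row 1, column 7: row 1 has {A, B, C, E, G} and column 7 has {A, C, D, E}, leaving only F.
Row 1, column 5: row 1 has {A, B, C, E, F, G} and column 5 has {B, C}, leaving only D.
Row 2, column 7: row 2 has {B, C, D, F} and column 7 has {A, C, D, E, F}, leaving only G.
Row 2, column 4: row 2 has {B, C, D, F, G} and column 4 has {B, C, D, E, F}, leaving only A.
Row 2, column 1: row 2 has {A, B, C, D, F, G} and column 1 has {B, C}, leaving only E.
Row 3, column 4: row 3 has {B, C, E, F} and column 4 has {A, B, C, D, E, F}, leaving only G.
Row 3, column 5: row 3 has {B, C, E, F, G} and column 5 has {B, C, D}, leaving only A.
Row 3, column 1: row 3 has {A, B, C, E, F, G} and column 1 has {B, C, E}, leaving only D.
Row 4, column 7: row 4 has {C, D, F} and column 7 has {A, C, D, E, F, G}, leaving only B.
Row 4, column 2: row 4 has {B, C, D, F} and column 2 has {A, C, F, G}, leaving only E.
Row 4, column 3: row 4 has {B, C, D, E, F} and column 3 has {A, B, C, D, F}, leaving only G.
Row 4, column 1: row 4 has {B, C, D, E, F, G} and column 1 has {B, C, D, E}, leaving only A.
Row 5, column 2: row 5 has {A, B} and column 2 has {A, C, E, F, G}, leaving only D.
Row 5, column 3: row 5 has {A, B, D} and column 3 has {A, B, C, D, F, G}, leaving only E.
Row 5, column 6: row 5 has {A, B, D, E} and column 6 has {A, B, D, E, F, G}, leaving only C.
Row 6, column 1: row 6 has {A, B, C, D, G} and column 1 has {A, B, C, D, E}, leaving only F.
Row 5, column 1: row 5 has {A, B, C, D, E} and column 1 has {A, B, C, D, E, F}, leaving only G.
Row 5 already has {A, B, C, D, E, G} and column 5 already has {A, B, C, D}, so row 5, column 5 must be F.

F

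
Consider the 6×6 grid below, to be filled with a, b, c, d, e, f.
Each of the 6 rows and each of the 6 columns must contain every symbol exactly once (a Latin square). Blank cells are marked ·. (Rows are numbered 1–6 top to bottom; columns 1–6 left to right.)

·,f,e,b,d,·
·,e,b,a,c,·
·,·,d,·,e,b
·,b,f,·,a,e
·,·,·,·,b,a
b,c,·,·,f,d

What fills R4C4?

d

Row 1, column 6: row 1 has {b, d, e, f} and column 6 has {a, b, d, e}, leaving only c.
Row 1, column 1: row 1 has {b, c, d, e, f} and column 1 has {b}, leaving only a.
Row 2, column 6: row 2 has {a, b, c, e} and column 6 has {a, b, c, d, e}, leaving only f.
Row 2, column 1: row 2 has {a, b, c, e, f} and column 1 has {a, b}, leaving only d.
Row 3, column 2: row 3 has {b, d, e} and column 2 has {b, c, e, f}, leaving only a.
Row 4, column 1: row 4 has {a, b, e, f} and column 1 has {a, b, d}, leaving only c.
Row 4 already has {a, b, c, e, f} and column 4 already has {a, b}, so row 4, column 4 must be d.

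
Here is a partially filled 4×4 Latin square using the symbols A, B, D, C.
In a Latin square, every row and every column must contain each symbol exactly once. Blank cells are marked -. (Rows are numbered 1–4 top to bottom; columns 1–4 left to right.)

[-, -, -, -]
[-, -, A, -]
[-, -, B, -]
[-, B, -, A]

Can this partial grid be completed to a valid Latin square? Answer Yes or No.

No row or column among the givens repeats a symbol, and propagating forced cells runs into no contradiction.
One valid completion exists (for instance, A C D B / B D A C / C A B D / D B C A).

Yes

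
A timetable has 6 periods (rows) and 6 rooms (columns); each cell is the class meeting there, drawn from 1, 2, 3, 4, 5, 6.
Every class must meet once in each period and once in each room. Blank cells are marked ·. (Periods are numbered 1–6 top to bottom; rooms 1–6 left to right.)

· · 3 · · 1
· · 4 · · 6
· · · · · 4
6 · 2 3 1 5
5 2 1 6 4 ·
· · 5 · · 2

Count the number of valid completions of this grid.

20

Period 1, room 1: eliminating its period and room leaves {2, 4}.
Period 1, room 2: eliminating its period and room leaves {4, 5, 6}.
Period 1, room 4: eliminating its period and room leaves {2, 4, 5}.
Period 1, room 5: eliminating its period and room leaves {2, 5, 6}.
Period 2, room 1: eliminating its period and room leaves {1, 2, 3}.
Period 2, room 2: eliminating its period and room leaves {1, 3, 5}.
Period 2, room 4: eliminating its period and room leaves {1, 2, 5}.
Period 2, room 5: eliminating its period and room leaves {2, 3, 5}.
Period 3, room 1: eliminating its period and room leaves {1, 2, 3}.
Period 3, room 2: eliminating its period and room leaves {1, 3, 5, 6}.
Period 3, room 3: eliminating its period and room leaves {6}.
Period 3, room 4: eliminating its period and room leaves {1, 2, 5}.
Period 3, room 5: eliminating its period and room leaves {2, 3, 5, 6}.
Period 4, room 2: eliminating its period and room leaves {4}.
Period 5, room 6: eliminating its period and room leaves {3}.
Period 6, room 1: eliminating its period and room leaves {1, 3, 4}.
Period 6, room 2: eliminating its period and room leaves {1, 3, 4, 6}.
Period 6, room 4: eliminating its period and room leaves {1, 4}.
Period 6, room 5: eliminating its period and room leaves {3, 6}.
Enumerating the assignments across these blanks that avoid any period or room repeat gives 20 completions.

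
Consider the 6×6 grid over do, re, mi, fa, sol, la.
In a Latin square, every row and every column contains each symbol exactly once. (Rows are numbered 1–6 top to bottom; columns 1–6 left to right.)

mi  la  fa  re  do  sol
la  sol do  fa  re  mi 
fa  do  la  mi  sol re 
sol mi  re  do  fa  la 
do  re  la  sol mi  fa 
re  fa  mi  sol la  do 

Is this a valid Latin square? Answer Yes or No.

No

Every row is a permutation, but column 3 contains la twice (at rows 3 and 5).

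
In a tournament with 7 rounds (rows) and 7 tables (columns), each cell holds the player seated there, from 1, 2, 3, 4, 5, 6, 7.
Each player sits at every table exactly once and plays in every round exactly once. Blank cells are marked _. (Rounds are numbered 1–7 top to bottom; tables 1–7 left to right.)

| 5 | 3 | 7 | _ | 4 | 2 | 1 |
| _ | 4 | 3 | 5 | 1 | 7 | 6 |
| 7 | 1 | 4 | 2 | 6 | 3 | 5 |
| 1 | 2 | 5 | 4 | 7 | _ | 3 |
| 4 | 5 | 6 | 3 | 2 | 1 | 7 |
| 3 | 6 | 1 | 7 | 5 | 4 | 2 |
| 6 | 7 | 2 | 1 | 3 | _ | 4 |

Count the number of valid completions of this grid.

Round 1, table 4: eliminating its round and table leaves {6}.
Round 2, table 1: eliminating its round and table leaves {2}.
Round 4, table 6: eliminating its round and table leaves {6}.
Round 7, table 6: eliminating its round and table leaves {5}.
Only one assignment across all blanks avoids any round or table repeat, giving 1 completion.

1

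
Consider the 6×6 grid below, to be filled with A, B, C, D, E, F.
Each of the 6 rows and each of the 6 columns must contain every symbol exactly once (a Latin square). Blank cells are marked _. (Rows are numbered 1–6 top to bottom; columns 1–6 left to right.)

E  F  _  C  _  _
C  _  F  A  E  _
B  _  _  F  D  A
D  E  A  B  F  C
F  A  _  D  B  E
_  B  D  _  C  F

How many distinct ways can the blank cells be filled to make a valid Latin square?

Row 1, column 3: eliminating its row and column leaves {B}.
Row 1, column 5: eliminating its row and column leaves {A}.
Row 1, column 6: eliminating its row and column leaves {B, D}.
Row 2, column 2: eliminating its row and column leaves {D}.
Row 2, column 6: eliminating its row and column leaves {B, D}.
Row 3, column 2: eliminating its row and column leaves {C}.
Row 3, column 3: eliminating its row and column leaves {C, E}.
Row 5, column 3: eliminating its row and column leaves {C}.
Row 6, column 1: eliminating its row and column leaves {A}.
Row 6, column 4: eliminating its row and column leaves {E}.
Only one assignment across all blanks avoids any row or column repeat, giving 1 completion.

1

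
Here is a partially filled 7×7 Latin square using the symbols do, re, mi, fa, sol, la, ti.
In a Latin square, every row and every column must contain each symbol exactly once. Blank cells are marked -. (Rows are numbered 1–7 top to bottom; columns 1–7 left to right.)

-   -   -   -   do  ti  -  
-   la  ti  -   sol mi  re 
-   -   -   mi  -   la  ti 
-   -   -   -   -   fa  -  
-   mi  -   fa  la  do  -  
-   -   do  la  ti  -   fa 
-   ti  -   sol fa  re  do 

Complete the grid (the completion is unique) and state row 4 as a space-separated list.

re do sol ti mi fa la

Row 1, column 4: row 1 has {do, ti} and column 4 has {mi, fa, sol, la}, leaving only re.
Row 2, column 4: row 2 has {re, mi, sol, la, ti} and column 4 has {re, mi, fa, sol, la}, leaving only do.
Row 4, column 4: row 4 has {fa} and column 4 has {do, re, mi, fa, sol, la}, leaving only ti.
Row 2, column 1: row 2 has {do, re, mi, sol, la, ti} and column 1 has {}, leaving only fa.
Row 3, column 5: row 3 has {mi, la, ti} and column 5 has {do, fa, sol, la, ti}, leaving only re.
Row 4, column 5: row 4 has {fa, ti} and column 5 has {do, re, fa, sol, la, ti}, leaving only mi.
Row 5, column 7: row 5 has {do, mi, fa, la} and column 7 has {do, re, fa, ti}, leaving only sol.
Row 4, column 7: row 4 has {mi, fa, ti} and column 7 has {do, re, fa, sol, ti}, leaving only la.
Row 1, column 7: row 1 has {do, re, ti} and column 7 has {do, re, fa, sol, la, ti}, leaving only mi.
Row 5, column 3: row 5 has {do, mi, fa, sol, la} and column 3 has {do, ti}, leaving only re.
Row 4, column 3: row 4 has {mi, fa, la, ti} and column 3 has {do, re, ti}, leaving only sol.
Row 3, column 3: row 3 has {re, mi, la, ti} and column 3 has {do, re, sol, ti}, leaving only fa.
Row 1, column 3: row 1 has {do, re, mi, ti} and column 3 has {do, re, fa, sol, ti}, leaving only la.
Row 1, column 1: row 1 has {do, re, mi, la, ti} and column 1 has {fa}, leaving only sol.
Row 1, column 2: row 1 has {do, re, mi, sol, la, ti} and column 2 has {mi, la, ti}, leaving only fa.
Row 3, column 1: row 3 has {re, mi, fa, la, ti} and column 1 has {fa, sol}, leaving only do.
Row 4, column 1: row 4 has {mi, fa, sol, la, ti} and column 1 has {do, fa, sol}, leaving only re.
Row 4, column 2: row 4 has {re, mi, fa, sol, la, ti} and column 2 has {mi, fa, la, ti}, leaving only do.
So row 4 reads: re do sol ti mi fa la.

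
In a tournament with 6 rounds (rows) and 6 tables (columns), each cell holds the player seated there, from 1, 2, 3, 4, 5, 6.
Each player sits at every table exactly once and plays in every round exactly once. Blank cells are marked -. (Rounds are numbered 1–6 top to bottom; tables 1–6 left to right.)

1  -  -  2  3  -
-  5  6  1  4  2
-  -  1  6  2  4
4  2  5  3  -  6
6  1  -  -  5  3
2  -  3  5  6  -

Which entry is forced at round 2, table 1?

Round 2 already has {1, 2, 4, 5, 6} and table 1 already has {1, 2, 4, 6}, so round 2, table 1 must be 3.

3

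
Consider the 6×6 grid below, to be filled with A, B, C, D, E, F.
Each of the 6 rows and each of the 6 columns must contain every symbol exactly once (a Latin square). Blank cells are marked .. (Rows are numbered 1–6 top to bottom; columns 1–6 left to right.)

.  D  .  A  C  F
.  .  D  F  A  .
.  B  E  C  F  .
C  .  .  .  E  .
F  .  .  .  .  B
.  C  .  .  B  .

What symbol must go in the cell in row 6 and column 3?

Row 1, column 3: row 1 has {A, C, D, F} and column 3 has {D, E}, leaving only B.
Row 1, column 1: row 1 has {A, B, C, D, F} and column 1 has {C, F}, leaving only E.
Row 2, column 1: row 2 has {A, D, F} and column 1 has {C, E, F}, leaving only B.
Row 2, column 2: row 2 has {A, B, D, F} and column 2 has {B, C, D}, leaving only E.
Row 2, column 6: row 2 has {A, B, D, E, F} and column 6 has {B, F}, leaving only C.
Row 5, column 2: row 5 has {B, F} and column 2 has {B, C, D, E}, leaving only A.
Row 4, column 2: row 4 has {C, E} and column 2 has {A, B, C, D, E}, leaving only F.
Row 4, column 3: row 4 has {C, E, F} and column 3 has {B, D, E}, leaving only A.
Row 6 already has {B, C} and column 3 already has {A, B, D, E}, so row 6, column 3 must be F.

F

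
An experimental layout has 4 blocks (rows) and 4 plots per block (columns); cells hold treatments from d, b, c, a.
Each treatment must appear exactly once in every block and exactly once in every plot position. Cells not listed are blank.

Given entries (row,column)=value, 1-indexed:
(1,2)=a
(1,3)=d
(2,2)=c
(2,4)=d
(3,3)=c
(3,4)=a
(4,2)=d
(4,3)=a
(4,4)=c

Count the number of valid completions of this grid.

Block 1, plot 1: eliminating its block and plot leaves {b, c}.
Block 1, plot 4: eliminating its block and plot leaves {b}.
Block 2, plot 1: eliminating its block and plot leaves {b, a}.
Block 2, plot 3: eliminating its block and plot leaves {b}.
Block 3, plot 1: eliminating its block and plot leaves {d, b}.
Block 3, plot 2: eliminating its block and plot leaves {b}.
Block 4, plot 1: eliminating its block and plot leaves {b}.
Only one assignment across all blanks avoids any block or plot repeat, giving 1 completion.

1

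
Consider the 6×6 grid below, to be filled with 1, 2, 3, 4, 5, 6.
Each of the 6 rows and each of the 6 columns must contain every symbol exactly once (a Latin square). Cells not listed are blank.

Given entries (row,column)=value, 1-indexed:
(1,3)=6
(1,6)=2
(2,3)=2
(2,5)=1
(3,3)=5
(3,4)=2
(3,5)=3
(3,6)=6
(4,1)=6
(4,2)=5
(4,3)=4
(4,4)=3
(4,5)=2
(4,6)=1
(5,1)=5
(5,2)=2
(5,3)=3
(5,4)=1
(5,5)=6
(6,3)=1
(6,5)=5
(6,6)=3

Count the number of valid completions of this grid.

3

Row 1, column 1: eliminating its row and column leaves {1, 3, 4}.
Row 1, column 2: eliminating its row and column leaves {1, 3, 4}.
Row 1, column 4: eliminating its row and column leaves {4, 5}.
Row 1, column 5: eliminating its row and column leaves {4}.
Row 2, column 1: eliminating its row and column leaves {3, 4}.
Row 2, column 2: eliminating its row and column leaves {3, 4, 6}.
Row 2, column 4: eliminating its row and column leaves {4, 5, 6}.
Row 2, column 6: eliminating its row and column leaves {4, 5}.
Row 3, column 1: eliminating its row and column leaves {1, 4}.
Row 3, column 2: eliminating its row and column leaves {1, 4}.
Row 5, column 6: eliminating its row and column leaves {4}.
Row 6, column 1: eliminating its row and column leaves {2, 4}.
Row 6, column 2: eliminating its row and column leaves {4, 6}.
Row 6, column 4: eliminating its row and column leaves {4, 6}.
Enumerating the assignments across these blanks that avoid any row or column repeat gives 3 completions.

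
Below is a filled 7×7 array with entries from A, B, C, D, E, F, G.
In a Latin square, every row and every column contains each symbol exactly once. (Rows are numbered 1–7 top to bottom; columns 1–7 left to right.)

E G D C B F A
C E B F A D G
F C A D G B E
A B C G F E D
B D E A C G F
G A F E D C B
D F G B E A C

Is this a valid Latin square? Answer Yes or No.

Each row is a permutation of the 7 symbols, and so is each column.

Yes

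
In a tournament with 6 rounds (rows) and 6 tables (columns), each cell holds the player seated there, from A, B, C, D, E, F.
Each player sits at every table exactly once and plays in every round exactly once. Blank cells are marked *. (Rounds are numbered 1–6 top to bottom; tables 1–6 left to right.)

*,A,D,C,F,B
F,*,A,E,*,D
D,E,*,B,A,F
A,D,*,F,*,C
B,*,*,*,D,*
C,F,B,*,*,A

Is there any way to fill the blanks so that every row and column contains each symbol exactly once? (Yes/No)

Yes

No round or table among the givens repeats a symbol, and propagating forced cells runs into no contradiction.
One valid completion exists (for instance, E A D C F B / F B A E C D / D E C B A F / A D E F B C / B C F A D E / C F B D E A).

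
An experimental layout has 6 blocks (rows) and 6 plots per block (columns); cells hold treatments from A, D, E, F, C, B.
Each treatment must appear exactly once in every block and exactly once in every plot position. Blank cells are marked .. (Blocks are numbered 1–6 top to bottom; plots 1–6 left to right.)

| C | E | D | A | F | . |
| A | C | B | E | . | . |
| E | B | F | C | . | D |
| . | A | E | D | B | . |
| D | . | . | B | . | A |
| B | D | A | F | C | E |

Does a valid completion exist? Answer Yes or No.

No block or plot among the givens repeats a symbol, and propagating forced cells runs into no contradiction.
One valid completion exists (for instance, C E D A F B / A C B E D F / E B F C A D / F A E D B C / D F C B E A / B D A F C E).

Yes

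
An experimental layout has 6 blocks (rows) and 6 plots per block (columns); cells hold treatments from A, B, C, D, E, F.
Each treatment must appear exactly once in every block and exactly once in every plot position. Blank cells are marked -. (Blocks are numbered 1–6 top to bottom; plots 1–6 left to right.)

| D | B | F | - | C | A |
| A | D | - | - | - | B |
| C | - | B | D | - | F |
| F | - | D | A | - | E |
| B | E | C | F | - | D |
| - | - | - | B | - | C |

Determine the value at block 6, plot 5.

Block 1, plot 4: block 1 has {A, B, C, D, F} and plot 4 has {A, B, D, F}, leaving only E.
Block 2, plot 3: block 2 has {A, B, D} and plot 3 has {B, C, D, F}, leaving only E.
Block 2, plot 4: block 2 has {A, B, D, E} and plot 4 has {A, B, D, E, F}, leaving only C.
Block 2, plot 5: block 2 has {A, B, C, D, E} and plot 5 has {C}, leaving only F.
Block 3, plot 2: block 3 has {B, C, D, F} and plot 2 has {B, D, E}, leaving only A.
Block 3, plot 5: block 3 has {A, B, C, D, F} and plot 5 has {C, F}, leaving only E.
Block 4, plot 2: block 4 has {A, D, E, F} and plot 2 has {A, B, D, E}, leaving only C.
Block 4, plot 5: block 4 has {A, C, D, E, F} and plot 5 has {C, E, F}, leaving only B.
Block 5, plot 5: block 5 has {B, C, D, E, F} and plot 5 has {B, C, E, F}, leaving only A.
Block 6 already has {B, C} and plot 5 already has {A, B, C, E, F}, so block 6, plot 5 must be D.

D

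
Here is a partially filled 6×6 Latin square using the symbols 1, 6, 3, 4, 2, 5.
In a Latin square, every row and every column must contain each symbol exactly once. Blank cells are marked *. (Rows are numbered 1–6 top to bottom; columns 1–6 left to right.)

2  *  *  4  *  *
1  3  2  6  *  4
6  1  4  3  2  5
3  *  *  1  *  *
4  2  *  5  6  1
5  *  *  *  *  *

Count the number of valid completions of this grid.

Row 1, column 2: eliminating its row and column leaves {6, 5}.
Row 1, column 3: eliminating its row and column leaves {1, 6, 3, 5}.
Row 1, column 5: eliminating its row and column leaves {1, 3, 5}.
Row 1, column 6: eliminating its row and column leaves {6, 3}.
Row 2, column 5: eliminating its row and column leaves {5}.
Row 4, column 2: eliminating its row and column leaves {6, 4, 5}.
Row 4, column 3: eliminating its row and column leaves {6, 5}.
Row 4, column 5: eliminating its row and column leaves {4, 5}.
Row 4, column 6: eliminating its row and column leaves {6, 2}.
Row 5, column 3: eliminating its row and column leaves {3}.
Row 6, column 2: eliminating its row and column leaves {6, 4}.
Row 6, column 3: eliminating its row and column leaves {1, 6, 3}.
Row 6, column 4: eliminating its row and column leaves {2}.
Row 6, column 5: eliminating its row and column leaves {1, 3, 4}.
Row 6, column 6: eliminating its row and column leaves {6, 3, 2}.
Enumerating the assignments across these blanks that avoid any row or column repeat gives 3 completions.

3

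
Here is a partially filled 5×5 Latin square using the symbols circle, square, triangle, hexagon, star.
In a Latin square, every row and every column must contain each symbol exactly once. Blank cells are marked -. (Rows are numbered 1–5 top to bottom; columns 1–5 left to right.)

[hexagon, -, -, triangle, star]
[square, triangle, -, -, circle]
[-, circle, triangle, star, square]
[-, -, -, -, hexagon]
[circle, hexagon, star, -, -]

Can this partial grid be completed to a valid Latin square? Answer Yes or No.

No

Row 3, column 1: row 3 together with column 1 already contain {circle, square, triangle, hexagon, star} — every symbol — so nothing can go there. The grid has no valid completion.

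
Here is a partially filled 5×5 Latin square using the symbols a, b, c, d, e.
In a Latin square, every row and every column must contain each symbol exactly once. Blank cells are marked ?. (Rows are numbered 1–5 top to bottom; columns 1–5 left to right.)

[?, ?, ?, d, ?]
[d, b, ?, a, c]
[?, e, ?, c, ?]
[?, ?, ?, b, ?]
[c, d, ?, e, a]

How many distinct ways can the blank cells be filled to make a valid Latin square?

Row 1, column 1: eliminating its row and column leaves {a, b, e}.
Row 1, column 2: eliminating its row and column leaves {a, c}.
Row 1, column 3: eliminating its row and column leaves {a, b, c, e}.
Row 1, column 5: eliminating its row and column leaves {b, e}.
Row 2, column 3: eliminating its row and column leaves {e}.
Row 3, column 1: eliminating its row and column leaves {a, b}.
Row 3, column 3: eliminating its row and column leaves {a, b, d}.
Row 3, column 5: eliminating its row and column leaves {b, d}.
Row 4, column 1: eliminating its row and column leaves {a, e}.
Row 4, column 2: eliminating its row and column leaves {a, c}.
Row 4, column 3: eliminating its row and column leaves {a, c, d, e}.
Row 4, column 5: eliminating its row and column leaves {d, e}.
Row 5, column 3: eliminating its row and column leaves {b}.
Enumerating the assignments across these blanks that avoid any row or column repeat gives 3 completions.

3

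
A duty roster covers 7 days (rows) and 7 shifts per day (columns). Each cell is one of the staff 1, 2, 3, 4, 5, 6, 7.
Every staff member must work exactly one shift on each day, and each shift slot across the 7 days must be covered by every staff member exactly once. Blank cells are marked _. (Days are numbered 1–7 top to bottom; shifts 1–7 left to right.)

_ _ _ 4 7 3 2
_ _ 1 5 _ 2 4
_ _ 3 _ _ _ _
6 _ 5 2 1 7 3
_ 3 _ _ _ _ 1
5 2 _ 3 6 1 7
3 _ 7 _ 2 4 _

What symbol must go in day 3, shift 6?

5

Day 1, shift 1: day 1 has {2, 3, 4, 7} and shift 1 has {3, 5, 6}, leaving only 1.
Day 1, shift 3: day 1 has {1, 2, 3, 4, 7} and shift 3 has {1, 3, 5, 7}, leaving only 6.
Day 1, shift 2: day 1 has {1, 2, 3, 4, 6, 7} and shift 2 has {2, 3}, leaving only 5.
Day 2, shift 1: day 2 has {1, 2, 4, 5} and shift 1 has {1, 3, 5, 6}, leaving only 7.
Day 2, shift 2: day 2 has {1, 2, 4, 5, 7} and shift 2 has {2, 3, 5}, leaving only 6.
Day 2, shift 5: day 2 has {1, 2, 4, 5, 6, 7} and shift 5 has {1, 2, 6, 7}, leaving only 3.
Day 4, shift 2: day 4 has {1, 2, 3, 5, 6, 7} and shift 2 has {2, 3, 5, 6}, leaving only 4.
Day 6, shift 3: day 6 has {1, 2, 3, 5, 6, 7} and shift 3 has {1, 3, 5, 6, 7}, leaving only 4.
Day 5, shift 3: day 5 has {1, 3} and shift 3 has {1, 3, 4, 5, 6, 7}, leaving only 2.
Day 5, shift 1: day 5 has {1, 2, 3} and shift 1 has {1, 3, 5, 6, 7}, leaving only 4.
Day 3, shift 1: day 3 has {3} and shift 1 has {1, 3, 4, 5, 6, 7}, leaving only 2.
Day 5, shift 5: day 5 has {1, 2, 3, 4} and shift 5 has {1, 2, 3, 6, 7}, leaving only 5.
Day 3, shift 5: day 3 has {2, 3} and shift 5 has {1, 2, 3, 5, 6, 7}, leaving only 4.
Day 5, shift 6: day 5 has {1, 2, 3, 4, 5} and shift 6 has {1, 2, 3, 4, 7}, leaving only 6.
Day 3 already has {2, 3, 4} and shift 6 already has {1, 2, 3, 4, 6, 7}, so day 3, shift 6 must be 5.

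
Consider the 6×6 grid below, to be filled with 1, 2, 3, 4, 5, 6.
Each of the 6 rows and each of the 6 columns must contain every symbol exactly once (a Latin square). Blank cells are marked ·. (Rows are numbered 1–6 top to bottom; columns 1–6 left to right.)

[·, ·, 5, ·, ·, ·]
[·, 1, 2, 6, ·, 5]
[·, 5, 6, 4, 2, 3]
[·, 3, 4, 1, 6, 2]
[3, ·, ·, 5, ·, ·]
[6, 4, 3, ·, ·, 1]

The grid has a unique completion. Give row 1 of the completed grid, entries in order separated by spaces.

Row 2, column 1: row 2 has {1, 2, 5, 6} and column 1 has {3, 6}, leaving only 4.
Row 2, column 5: row 2 has {1, 2, 4, 5, 6} and column 5 has {2, 6}, leaving only 3.
Row 3, column 1: row 3 has {2, 3, 4, 5, 6} and column 1 has {3, 4, 6}, leaving only 1.
Row 1, column 1: row 1 has {5} and column 1 has {1, 3, 4, 6}, leaving only 2.
Row 1, column 2: row 1 has {2, 5} and column 2 has {1, 3, 4, 5}, leaving only 6.
Row 1, column 4: row 1 has {2, 5, 6} and column 4 has {1, 4, 5, 6}, leaving only 3.
Row 1, column 6: row 1 has {2, 3, 5, 6} and column 6 has {1, 2, 3, 5}, leaving only 4.
Row 1, column 5: row 1 has {2, 3, 4, 5, 6} and column 5 has {2, 3, 6}, leaving only 1.
So row 1 reads: 2 6 5 3 1 4.

2 6 5 3 1 4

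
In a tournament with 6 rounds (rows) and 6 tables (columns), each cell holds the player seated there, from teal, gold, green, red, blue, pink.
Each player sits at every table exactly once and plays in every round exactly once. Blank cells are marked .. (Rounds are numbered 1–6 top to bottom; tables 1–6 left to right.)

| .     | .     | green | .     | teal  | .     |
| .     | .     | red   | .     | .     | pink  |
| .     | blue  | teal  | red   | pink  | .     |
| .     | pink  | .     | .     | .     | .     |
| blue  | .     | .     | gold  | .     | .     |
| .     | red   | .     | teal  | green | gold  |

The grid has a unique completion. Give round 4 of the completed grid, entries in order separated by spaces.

Round 1, table 2: round 1 has {teal, green} and table 2 has {red, blue, pink}, leaving only gold.
Round 3, table 6: round 3 has {teal, red, blue, pink} and table 6 has {gold, pink}, leaving only green.
Round 3, table 1: round 3 has {teal, green, red, blue, pink} and table 1 has {blue}, leaving only gold.
Round 5, table 3: round 5 has {gold, blue} and table 3 has {teal, green, red}, leaving only pink.
Round 5, table 5: round 5 has {gold, blue, pink} and table 5 has {teal, green, pink}, leaving only red.
Round 5, table 6: round 5 has {gold, red, blue, pink} and table 6 has {gold, green, pink}, leaving only teal.
Round 5, table 2: round 5 has {teal, gold, red, blue, pink} and table 2 has {gold, red, blue, pink}, leaving only green.
Round 2, table 2: round 2 has {red, pink} and table 2 has {gold, green, red, blue, pink}, leaving only teal.
Round 2, table 1: round 2 has {teal, red, pink} and table 1 has {gold, blue}, leaving only green.
Round 2, table 4: round 2 has {teal, green, red, pink} and table 4 has {teal, gold, red}, leaving only blue.
Round 4, table 4: round 4 has {pink} and table 4 has {teal, gold, red, blue}, leaving only green.
Round 1, table 4: round 1 has {teal, gold, green} and table 4 has {teal, gold, green, red, blue}, leaving only pink.
Round 1, table 1: round 1 has {teal, gold, green, pink} and table 1 has {gold, green, blue}, leaving only red.
Round 4, table 1: round 4 has {green, pink} and table 1 has {gold, green, red, blue}, leaving only teal.
Round 1, table 6: round 1 has {teal, gold, green, red, pink} and table 6 has {teal, gold, green, pink}, leaving only blue.
Round 4, table 6: round 4 has {teal, green, pink} and table 6 has {teal, gold, green, blue, pink}, leaving only red.
Round 2, table 5: round 2 has {teal, green, red, blue, pink} and table 5 has {teal, green, red, pink}, leaving only gold.
Round 4, table 5: round 4 has {teal, green, red, pink} and table 5 has {teal, gold, green, red, pink}, leaving only blue.
Round 4, table 3: round 4 has {teal, green, red, blue, pink} and table 3 has {teal, green, red, pink}, leaving only gold.
So round 4 reads: teal pink gold green blue red.

teal pink gold green blue red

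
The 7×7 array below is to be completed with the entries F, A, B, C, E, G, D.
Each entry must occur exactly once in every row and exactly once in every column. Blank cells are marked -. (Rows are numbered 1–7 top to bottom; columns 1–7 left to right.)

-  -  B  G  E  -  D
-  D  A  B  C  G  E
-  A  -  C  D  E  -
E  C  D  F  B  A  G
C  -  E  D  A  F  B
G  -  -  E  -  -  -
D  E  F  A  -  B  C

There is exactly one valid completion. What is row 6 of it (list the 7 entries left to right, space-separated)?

G B C E F D A

Row 6, column 3: row 6 has {E, G} and column 3 has {F, A, B, E, D}, leaving only C.
Row 6, column 5: row 6 has {C, E, G} and column 5 has {A, B, C, E, D}, leaving only F.
Row 6, column 2: row 6 has {F, C, E, G} and column 2 has {A, C, E, D}, leaving only B.
Row 6, column 6: row 6 has {F, B, C, E, G} and column 6 has {F, A, B, E, G}, leaving only D.
Row 6, column 7: row 6 has {F, B, C, E, G, D} and column 7 has {B, C, E, G, D}, leaving only A.
So row 6 reads: G B C E F D A.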